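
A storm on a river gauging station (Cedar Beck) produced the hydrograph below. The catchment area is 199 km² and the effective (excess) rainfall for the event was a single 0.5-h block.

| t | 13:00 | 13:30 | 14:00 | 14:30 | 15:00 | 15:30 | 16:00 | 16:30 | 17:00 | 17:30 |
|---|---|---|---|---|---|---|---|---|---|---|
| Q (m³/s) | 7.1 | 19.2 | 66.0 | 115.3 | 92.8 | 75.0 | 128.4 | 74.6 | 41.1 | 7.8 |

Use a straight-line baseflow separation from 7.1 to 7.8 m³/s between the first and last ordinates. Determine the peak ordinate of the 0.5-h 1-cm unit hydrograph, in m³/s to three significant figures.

Direct runoff: 0.00, 12.02, 58.74, 107.97, 85.39, 67.51, 120.83, 66.96, 33.38, 0.00 m³/s; ΣQ_DR = 552.8 m³/s, peak = 120.83 m³/s.
Runoff depth d = ΣQ_DR·Δt / A = 552.8 × 1800 / (199 km²) = 5.000 mm.
The 1-cm UH is the DRH scaled by (10 mm)/d, so U_p = 120.83 × 10/5.000 = 242 m³/s.

U_p ≈ 242 m³/s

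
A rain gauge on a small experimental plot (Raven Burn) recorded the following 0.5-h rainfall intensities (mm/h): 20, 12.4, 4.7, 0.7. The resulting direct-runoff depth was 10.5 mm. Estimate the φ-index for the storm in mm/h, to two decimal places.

Only the 2 blocks with intensity above φ contribute runoff: 20, 12.4 mm/h.
Σ(I−φ)·Δt = d  ⇒  (20+12.4 − 2φ)·0.5 = 10.5
φ = (32.40 − 10.5/0.5) / 2 = 5.70 mm/h.

φ ≈ 5.70 mm/h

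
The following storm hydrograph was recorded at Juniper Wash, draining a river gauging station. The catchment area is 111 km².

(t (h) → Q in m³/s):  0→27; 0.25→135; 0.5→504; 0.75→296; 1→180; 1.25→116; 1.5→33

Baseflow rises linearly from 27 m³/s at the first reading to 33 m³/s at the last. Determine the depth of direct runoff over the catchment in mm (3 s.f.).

Direct runoff: 0.00, 107.00, 475.00, 266.00, 149.00, 84.00, 0.00 m³/s; ΣQ_DR = 1081 m³/s.
V = ΣQ_DR · Δt = 1081 × 900 s = 9.729 × 10^5 m³.
Over A = 111 km², depth = V / A = 8.76 mm.

d ≈ 8.76 mm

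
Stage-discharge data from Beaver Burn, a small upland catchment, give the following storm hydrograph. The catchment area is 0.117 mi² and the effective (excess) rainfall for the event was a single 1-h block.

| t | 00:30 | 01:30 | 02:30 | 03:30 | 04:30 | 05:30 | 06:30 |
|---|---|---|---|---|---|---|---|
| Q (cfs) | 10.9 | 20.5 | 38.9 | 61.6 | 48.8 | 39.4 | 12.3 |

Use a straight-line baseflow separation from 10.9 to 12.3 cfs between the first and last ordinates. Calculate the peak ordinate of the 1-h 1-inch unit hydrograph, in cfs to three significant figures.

U_p ≈ 25.0 cfs

Direct runoff: 0.00, 9.37, 27.53, 50.00, 36.97, 27.33, 0.00 cfs; ΣQ_DR = 151.2 cfs, peak = 50.00 cfs.
Runoff depth d = ΣQ_DR·Δt / A = 151.2 × 3600 / (0.117 mi²) = 2.003 in.
The 1-inch UH is the DRH scaled by (1 in)/d, so U_p = 50.00 × 1/2.003 = 25.0 cfs.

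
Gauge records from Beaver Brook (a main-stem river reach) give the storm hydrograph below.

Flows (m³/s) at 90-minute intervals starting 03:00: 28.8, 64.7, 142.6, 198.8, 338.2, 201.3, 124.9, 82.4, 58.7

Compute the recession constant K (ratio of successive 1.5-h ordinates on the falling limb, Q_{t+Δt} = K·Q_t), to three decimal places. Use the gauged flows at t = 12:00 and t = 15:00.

Using the recession-limb readings at t = 12:00 and t = 15:00: Q falls from 124.9 to 58.7 m³/s over 2 intervals.
K = (Q₂/Q₁)^(1/2) = (58.7/124.9)^(1/2) = 0.686.

K ≈ 0.686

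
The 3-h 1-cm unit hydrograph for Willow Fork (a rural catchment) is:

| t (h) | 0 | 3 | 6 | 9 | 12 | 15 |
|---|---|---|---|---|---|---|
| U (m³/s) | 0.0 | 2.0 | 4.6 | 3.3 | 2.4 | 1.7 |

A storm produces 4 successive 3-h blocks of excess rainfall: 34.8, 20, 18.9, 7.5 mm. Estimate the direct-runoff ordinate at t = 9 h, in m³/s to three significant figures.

By discrete convolution, Q_j = Σ (P_i / 10 mm) · U_{j−i}.
At t = 9 h (j=3): Q = (34.8/10)·3.3 + (20/10)·4.6 + (18.9/10)·2.0 + (7.5/10)·0.0 = 24.5 m³/s.

Q ≈ 24.5 m³/s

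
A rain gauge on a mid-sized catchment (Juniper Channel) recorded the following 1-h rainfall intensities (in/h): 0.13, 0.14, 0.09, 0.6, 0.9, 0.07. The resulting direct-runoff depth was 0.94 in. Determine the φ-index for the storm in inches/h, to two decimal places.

φ ≈ 0.28 in/h

Only the 2 blocks with intensity above φ contribute runoff: 0.6, 0.9 in/h.
Σ(I−φ)·Δt = d  ⇒  (0.6+0.9 − 2φ)·1 = 0.94
φ = (1.500 − 0.94/1) / 2 = 0.28 in/h.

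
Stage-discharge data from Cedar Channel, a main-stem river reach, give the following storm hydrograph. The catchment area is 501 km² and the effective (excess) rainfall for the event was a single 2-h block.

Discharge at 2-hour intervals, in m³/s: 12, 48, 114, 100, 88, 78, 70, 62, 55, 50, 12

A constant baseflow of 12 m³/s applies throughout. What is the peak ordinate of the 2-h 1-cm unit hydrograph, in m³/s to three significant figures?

Direct runoff: 0.0, 36.0, 102.0, 88.0, 76.0, 66.0, 58.0, 50.0, 43.0, 38.0, 0.0 m³/s; ΣQ_DR = 557.0 m³/s, peak = 102.0 m³/s.
Runoff depth d = ΣQ_DR·Δt / A = 557.0 × 7200 / (501 km²) = 8.005 mm.
The 1-cm UH is the DRH scaled by (10 mm)/d, so U_p = 102.0 × 10/8.005 = 127 m³/s.

U_p ≈ 127 m³/s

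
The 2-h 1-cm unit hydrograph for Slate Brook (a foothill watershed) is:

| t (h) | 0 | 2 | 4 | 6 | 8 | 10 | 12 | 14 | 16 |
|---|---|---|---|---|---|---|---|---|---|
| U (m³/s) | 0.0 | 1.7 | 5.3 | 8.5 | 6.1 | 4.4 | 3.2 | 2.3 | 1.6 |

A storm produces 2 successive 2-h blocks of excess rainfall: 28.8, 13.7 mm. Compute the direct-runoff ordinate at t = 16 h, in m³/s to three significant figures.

By discrete convolution, Q_j = Σ (P_i / 10 mm) · U_{j−i}.
At t = 16 h (j=8): Q = (28.8/10)·1.6 + (13.7/10)·2.3 = 7.76 m³/s.

Q ≈ 7.76 m³/s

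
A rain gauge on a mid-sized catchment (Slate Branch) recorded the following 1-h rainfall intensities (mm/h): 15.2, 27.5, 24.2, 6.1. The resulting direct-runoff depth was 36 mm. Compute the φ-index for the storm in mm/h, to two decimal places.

φ ≈ 10.30 mm/h

Only the 3 blocks with intensity above φ contribute runoff: 15.2, 27.5, 24.2 mm/h.
Σ(I−φ)·Δt = d  ⇒  (15.2+27.5+24.2 − 3φ)·1 = 36
φ = (66.90 − 36/1) / 3 = 10.30 mm/h.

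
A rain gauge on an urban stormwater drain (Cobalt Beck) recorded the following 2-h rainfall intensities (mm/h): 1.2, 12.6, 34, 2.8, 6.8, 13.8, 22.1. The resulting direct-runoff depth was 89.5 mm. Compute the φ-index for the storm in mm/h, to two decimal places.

φ ≈ 9.44 mm/h

Only the 4 blocks with intensity above φ contribute runoff: 12.6, 34, 13.8, 22.1 mm/h.
Σ(I−φ)·Δt = d  ⇒  (12.6+34+13.8+22.1 − 4φ)·2 = 89.5
φ = (82.50 − 89.5/2) / 4 = 9.44 mm/h.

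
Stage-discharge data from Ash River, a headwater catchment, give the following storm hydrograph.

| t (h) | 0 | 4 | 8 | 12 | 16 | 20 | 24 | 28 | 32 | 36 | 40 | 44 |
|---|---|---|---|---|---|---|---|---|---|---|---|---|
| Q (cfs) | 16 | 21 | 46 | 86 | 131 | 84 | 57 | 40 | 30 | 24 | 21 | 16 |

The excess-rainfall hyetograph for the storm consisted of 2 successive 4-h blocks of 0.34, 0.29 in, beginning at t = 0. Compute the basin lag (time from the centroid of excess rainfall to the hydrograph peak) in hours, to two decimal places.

Centroid of excess rainfall: t_c = Σ P_i·t̄_i / ΣP_i = 3.8413 h (block centres at 2, 6 h).
Hydrograph peak occurs at t = 16 h, so basin lag t_L = 16 − 3.8413 = 12.16 h.

t_L ≈ 12.16 h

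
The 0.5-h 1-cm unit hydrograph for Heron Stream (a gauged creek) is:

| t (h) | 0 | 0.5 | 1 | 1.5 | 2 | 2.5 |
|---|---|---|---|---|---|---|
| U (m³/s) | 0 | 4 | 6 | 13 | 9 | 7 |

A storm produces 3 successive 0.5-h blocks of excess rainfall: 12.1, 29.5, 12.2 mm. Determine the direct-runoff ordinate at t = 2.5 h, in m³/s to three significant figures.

By discrete convolution, Q_j = Σ (P_i / 10 mm) · U_{j−i}.
At t = 2.5 h (j=5): Q = (12.1/10)·7 + (29.5/10)·9 + (12.2/10)·13 = 50.9 m³/s.

Q ≈ 50.9 m³/s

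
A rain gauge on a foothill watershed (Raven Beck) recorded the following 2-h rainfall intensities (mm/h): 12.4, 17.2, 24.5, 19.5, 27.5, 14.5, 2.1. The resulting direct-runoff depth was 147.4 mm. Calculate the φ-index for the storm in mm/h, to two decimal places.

Only the 6 blocks with intensity above φ contribute runoff: 12.4, 17.2, 24.5, 19.5, 27.5, 14.5 mm/h.
Σ(I−φ)·Δt = d  ⇒  (12.4+17.2+24.5+19.5+27.5+14.5 − 6φ)·2 = 147.4
φ = (115.6 − 147.4/2) / 6 = 6.98 mm/h.

φ ≈ 6.98 mm/h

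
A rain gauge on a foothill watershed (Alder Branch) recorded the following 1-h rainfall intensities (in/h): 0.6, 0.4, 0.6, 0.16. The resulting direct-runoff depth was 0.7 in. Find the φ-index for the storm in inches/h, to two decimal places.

Only the 3 blocks with intensity above φ contribute runoff: 0.6, 0.4, 0.6 in/h.
Σ(I−φ)·Δt = d  ⇒  (0.6+0.4+0.6 − 3φ)·1 = 0.7
φ = (1.600 − 0.7/1) / 3 = 0.30 in/h.

φ ≈ 0.30 in/h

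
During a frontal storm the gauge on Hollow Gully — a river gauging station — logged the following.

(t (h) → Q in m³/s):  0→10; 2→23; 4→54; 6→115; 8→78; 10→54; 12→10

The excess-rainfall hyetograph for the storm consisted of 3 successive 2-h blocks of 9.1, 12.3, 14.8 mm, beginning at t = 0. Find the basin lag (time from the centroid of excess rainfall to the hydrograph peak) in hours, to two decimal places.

t_L ≈ 2.69 h

Centroid of excess rainfall: t_c = Σ P_i·t̄_i / ΣP_i = 3.3149 h (block centres at 1, 3, 5 h).
Hydrograph peak occurs at t = 6 h, so basin lag t_L = 6 − 3.3149 = 2.69 h.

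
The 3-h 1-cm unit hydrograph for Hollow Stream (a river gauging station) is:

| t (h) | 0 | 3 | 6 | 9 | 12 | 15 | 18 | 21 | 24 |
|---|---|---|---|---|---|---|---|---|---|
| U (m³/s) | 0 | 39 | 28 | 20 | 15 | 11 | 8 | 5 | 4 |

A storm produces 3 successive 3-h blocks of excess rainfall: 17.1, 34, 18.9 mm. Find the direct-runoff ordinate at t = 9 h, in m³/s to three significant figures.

Q ≈ 203 m³/s

By discrete convolution, Q_j = Σ (P_i / 10 mm) · U_{j−i}.
At t = 9 h (j=3): Q = (17.1/10)·20 + (34/10)·28 + (18.9/10)·39 = 203 m³/s.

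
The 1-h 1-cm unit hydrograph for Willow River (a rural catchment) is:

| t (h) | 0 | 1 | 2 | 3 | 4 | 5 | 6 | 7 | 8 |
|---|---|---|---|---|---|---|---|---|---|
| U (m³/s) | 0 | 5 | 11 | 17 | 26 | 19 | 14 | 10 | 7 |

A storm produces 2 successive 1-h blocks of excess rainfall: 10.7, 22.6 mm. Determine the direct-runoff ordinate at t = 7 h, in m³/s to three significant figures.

Q ≈ 42.3 m³/s

By discrete convolution, Q_j = Σ (P_i / 10 mm) · U_{j−i}.
At t = 7 h (j=7): Q = (10.7/10)·10 + (22.6/10)·14 = 42.3 m³/s.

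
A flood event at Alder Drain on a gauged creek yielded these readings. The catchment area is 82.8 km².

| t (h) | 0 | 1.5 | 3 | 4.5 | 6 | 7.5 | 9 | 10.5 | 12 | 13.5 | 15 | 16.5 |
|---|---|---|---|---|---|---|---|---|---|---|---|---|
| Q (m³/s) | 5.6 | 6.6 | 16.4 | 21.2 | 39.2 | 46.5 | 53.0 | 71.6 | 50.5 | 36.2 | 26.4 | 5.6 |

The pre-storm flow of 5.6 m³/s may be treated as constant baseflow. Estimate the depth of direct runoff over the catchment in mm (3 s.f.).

Direct runoff: 0.0, 1.0, 10.8, 15.6, 33.6, 40.9, 47.4, 66.0, 44.9, 30.6, 20.8, 0.0 m³/s; ΣQ_DR = 311.6 m³/s.
V = ΣQ_DR · Δt = 311.6 × 5400 s = 1.683 × 10^6 m³.
Over A = 82.8 km², depth = V / A = 20.3 mm.

d ≈ 20.3 mm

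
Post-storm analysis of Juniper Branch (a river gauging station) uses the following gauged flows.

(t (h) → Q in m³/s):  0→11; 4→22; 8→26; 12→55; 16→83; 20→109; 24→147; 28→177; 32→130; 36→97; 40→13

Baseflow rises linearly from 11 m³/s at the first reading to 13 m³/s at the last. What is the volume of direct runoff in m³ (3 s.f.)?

V ≈ 1.06 × 10^7 m³

Direct-runoff ordinates (Q − Q_b): 0.00, 10.80, 14.60, 43.40, 71.20, 97.00, 134.80, 164.60, 117.40, 84.20, 0.00 m³/s.
ΣQ_DR = 738.0 m³/s.
With Δt = 4 h = 14400 s, V = ΣQ_DR · Δt = 738.0 × 14400 = 1.06 × 10^7 m³.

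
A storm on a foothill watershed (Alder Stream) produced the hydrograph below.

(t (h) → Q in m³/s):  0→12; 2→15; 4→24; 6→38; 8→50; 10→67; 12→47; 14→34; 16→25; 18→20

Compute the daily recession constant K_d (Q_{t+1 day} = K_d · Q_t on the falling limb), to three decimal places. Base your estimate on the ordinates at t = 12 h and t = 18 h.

Between t = 12 h and t = 18 h the flow falls from 47 to 20 m³/s over 3×2 h = 6 h.
Per-interval ratio K = (20/47)^(1/3) = 0.7522; K_d = K^(24/2) = 0.033.

K_d ≈ 0.033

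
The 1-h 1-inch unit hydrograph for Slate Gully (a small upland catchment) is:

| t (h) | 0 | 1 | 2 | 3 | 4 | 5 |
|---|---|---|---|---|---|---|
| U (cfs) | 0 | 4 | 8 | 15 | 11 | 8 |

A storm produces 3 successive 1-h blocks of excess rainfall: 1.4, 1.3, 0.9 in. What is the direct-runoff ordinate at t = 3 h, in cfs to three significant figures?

Q ≈ 35.0 cfs

By discrete convolution, Q_j = Σ (P_i / 1 in) · U_{j−i}.
At t = 3 h (j=3): Q = (1.4/1)·15 + (1.3/1)·8 + (0.9/1)·4 = 35.0 cfs.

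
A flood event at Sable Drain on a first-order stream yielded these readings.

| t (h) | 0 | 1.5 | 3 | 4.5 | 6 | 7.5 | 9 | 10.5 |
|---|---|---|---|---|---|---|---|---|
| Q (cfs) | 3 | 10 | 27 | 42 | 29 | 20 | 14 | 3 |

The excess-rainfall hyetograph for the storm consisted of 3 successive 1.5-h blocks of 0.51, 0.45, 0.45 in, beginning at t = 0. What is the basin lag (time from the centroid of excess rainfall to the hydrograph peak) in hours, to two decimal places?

Centroid of excess rainfall: t_c = Σ P_i·t̄_i / ΣP_i = 2.1862 h (block centres at 0.75, 2.25, 3.75 h).
Hydrograph peak occurs at t = 4.5 h, so basin lag t_L = 4.5 − 2.1862 = 2.31 h.

t_L ≈ 2.31 h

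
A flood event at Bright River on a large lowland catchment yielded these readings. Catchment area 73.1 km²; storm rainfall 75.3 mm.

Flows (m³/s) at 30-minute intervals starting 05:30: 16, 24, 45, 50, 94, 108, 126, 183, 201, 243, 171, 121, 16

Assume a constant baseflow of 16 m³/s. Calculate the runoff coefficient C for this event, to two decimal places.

ΣQ_DR = 1190 m³/s; V = ΣQ_DR·Δt = 2.142 × 10^6 m³.
Runoff depth d = V / A = 29.30 mm.
C = d / P = 29.30 / 75.3 = 0.39.

C ≈ 0.39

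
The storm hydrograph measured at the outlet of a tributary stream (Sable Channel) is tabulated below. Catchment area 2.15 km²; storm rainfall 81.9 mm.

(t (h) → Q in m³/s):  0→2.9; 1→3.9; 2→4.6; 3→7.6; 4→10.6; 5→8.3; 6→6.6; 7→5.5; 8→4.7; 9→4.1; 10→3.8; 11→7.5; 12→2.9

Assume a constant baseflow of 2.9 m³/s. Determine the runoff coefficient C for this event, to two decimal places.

ΣQ_DR = 35.30 m³/s; V = ΣQ_DR·Δt = 1.271 × 10^5 m³.
Runoff depth d = V / A = 59.11 mm.
C = d / P = 59.11 / 81.9 = 0.72.

C ≈ 0.72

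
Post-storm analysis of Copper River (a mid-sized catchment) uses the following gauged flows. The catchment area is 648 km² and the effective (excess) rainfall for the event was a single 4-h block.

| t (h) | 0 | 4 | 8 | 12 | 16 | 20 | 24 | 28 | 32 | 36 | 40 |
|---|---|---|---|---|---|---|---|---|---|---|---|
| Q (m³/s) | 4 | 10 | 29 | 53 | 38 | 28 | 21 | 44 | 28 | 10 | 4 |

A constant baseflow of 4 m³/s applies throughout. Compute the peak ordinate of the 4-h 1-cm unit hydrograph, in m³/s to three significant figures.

U_p ≈ 98.0 m³/s

Direct runoff: 0.0, 6.0, 25.0, 49.0, 34.0, 24.0, 17.0, 40.0, 24.0, 6.0, 0.0 m³/s; ΣQ_DR = 225.0 m³/s, peak = 49.0 m³/s.
Runoff depth d = ΣQ_DR·Δt / A = 225.0 × 14400 / (648 km²) = 5.000 mm.
The 1-cm UH is the DRH scaled by (10 mm)/d, so U_p = 49.0 × 10/5.000 = 98.0 m³/s.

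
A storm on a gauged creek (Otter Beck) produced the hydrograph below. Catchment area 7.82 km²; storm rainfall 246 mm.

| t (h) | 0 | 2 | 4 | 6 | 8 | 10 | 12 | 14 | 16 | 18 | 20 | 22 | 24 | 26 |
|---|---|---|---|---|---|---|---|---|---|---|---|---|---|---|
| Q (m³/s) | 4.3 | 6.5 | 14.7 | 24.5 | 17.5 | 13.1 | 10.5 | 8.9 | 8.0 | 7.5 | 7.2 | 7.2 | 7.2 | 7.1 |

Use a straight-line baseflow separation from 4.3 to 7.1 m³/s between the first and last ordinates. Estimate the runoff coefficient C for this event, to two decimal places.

C ≈ 0.24

ΣQ_DR = 64.40 m³/s; V = ΣQ_DR·Δt = 4.637 × 10^5 m³.
Runoff depth d = V / A = 59.29 mm.
C = d / P = 59.29 / 246 = 0.24.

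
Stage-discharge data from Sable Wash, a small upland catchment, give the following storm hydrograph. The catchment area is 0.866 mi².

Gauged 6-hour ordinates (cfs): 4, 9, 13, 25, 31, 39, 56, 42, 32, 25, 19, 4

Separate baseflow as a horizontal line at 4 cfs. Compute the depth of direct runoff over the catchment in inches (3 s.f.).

Direct runoff: 0.0, 5.0, 9.0, 21.0, 27.0, 35.0, 52.0, 38.0, 28.0, 21.0, 15.0, 0.0 cfs; ΣQ_DR = 251.0 cfs.
V = ΣQ_DR · Δt = 251.0 × 21600 s = 5.422 × 10^6 ft³.
Over A = 0.866 mi², depth = V / A = 2.69 in.

d ≈ 2.69 in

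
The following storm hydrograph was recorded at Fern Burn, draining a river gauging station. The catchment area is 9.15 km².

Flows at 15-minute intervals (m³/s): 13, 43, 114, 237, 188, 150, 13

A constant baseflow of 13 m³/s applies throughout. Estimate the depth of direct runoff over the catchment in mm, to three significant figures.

d ≈ 65.6 mm

Direct runoff: 0.0, 30.0, 101.0, 224.0, 175.0, 137.0, 0.0 m³/s; ΣQ_DR = 667.0 m³/s.
V = ΣQ_DR · Δt = 667.0 × 900 s = 6.003 × 10^5 m³.
Over A = 9.15 km², depth = V / A = 65.6 mm.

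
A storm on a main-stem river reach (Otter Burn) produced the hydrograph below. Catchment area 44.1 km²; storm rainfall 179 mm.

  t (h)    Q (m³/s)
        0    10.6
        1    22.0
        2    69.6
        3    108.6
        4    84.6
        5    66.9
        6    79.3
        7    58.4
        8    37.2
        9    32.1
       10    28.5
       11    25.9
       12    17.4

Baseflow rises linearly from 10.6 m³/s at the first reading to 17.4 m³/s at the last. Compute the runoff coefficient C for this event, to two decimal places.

ΣQ_DR = 459.1 m³/s; V = ΣQ_DR·Δt = 1.653 × 10^6 m³.
Runoff depth d = V / A = 37.48 mm.
C = d / P = 37.48 / 179 = 0.21.

C ≈ 0.21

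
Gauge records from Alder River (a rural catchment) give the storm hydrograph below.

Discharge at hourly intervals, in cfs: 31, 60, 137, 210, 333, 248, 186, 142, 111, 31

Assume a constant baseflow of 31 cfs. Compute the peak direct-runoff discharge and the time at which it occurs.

Q_p = 302.0 cfs at t = 4 h

Subtracting baseflow gives direct-runoff ordinates: 0.0, 29.0, 106.0, 179.0, 302.0, 217.0, 155.0, 111.0, 80.0, 0.0 cfs.
The maximum is 302.0 cfs, occurring at the reading for t = 4 h.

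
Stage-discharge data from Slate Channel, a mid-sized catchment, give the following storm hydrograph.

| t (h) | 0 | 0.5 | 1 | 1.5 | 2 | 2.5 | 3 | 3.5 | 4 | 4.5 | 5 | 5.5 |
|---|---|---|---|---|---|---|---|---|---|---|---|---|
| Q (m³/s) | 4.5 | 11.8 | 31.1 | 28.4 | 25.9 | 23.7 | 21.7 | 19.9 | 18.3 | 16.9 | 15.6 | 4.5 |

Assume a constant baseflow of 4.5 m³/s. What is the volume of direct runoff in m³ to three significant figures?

Direct-runoff ordinates (Q − Q_b): 0.0, 7.3, 26.6, 23.9, 21.4, 19.2, 17.2, 15.4, 13.8, 12.4, 11.1, 0.0 m³/s.
ΣQ_DR = 168.3 m³/s.
With Δt = 0.5 h = 1800 s, V = ΣQ_DR · Δt = 168.3 × 1800 = 3.03 × 10^5 m³.

V ≈ 3.03 × 10^5 m³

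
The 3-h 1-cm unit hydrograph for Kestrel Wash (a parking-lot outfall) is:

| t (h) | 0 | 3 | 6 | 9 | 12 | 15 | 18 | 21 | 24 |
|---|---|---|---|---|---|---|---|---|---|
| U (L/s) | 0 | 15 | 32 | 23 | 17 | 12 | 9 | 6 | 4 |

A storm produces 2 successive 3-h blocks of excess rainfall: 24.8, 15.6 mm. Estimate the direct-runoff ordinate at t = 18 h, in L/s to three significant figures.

By discrete convolution, Q_j = Σ (P_i / 10 mm) · U_{j−i}.
At t = 18 h (j=6): Q = (24.8/10)·9 + (15.6/10)·12 = 41.0 L/s.

Q ≈ 41.0 L/s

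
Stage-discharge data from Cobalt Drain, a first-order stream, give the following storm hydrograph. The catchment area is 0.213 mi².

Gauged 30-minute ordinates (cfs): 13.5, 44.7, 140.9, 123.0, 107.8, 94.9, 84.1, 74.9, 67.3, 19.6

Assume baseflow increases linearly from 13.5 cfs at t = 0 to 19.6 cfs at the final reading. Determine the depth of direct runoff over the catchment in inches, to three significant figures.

Direct runoff: 0.00, 30.52, 126.04, 107.47, 91.59, 78.01, 66.53, 56.66, 48.38, 0.00 cfs; ΣQ_DR = 605.2 cfs.
V = ΣQ_DR · Δt = 605.2 × 1800 s = 1.089 × 10^6 ft³.
Over A = 0.213 mi², depth = V / A = 2.20 in.

d ≈ 2.20 in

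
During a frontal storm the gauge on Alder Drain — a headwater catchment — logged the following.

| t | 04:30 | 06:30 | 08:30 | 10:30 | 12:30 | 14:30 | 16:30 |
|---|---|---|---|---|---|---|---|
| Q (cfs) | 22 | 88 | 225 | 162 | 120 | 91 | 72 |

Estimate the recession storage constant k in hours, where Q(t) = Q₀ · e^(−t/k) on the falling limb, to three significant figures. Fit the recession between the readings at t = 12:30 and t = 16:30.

k ≈ 7.83 h

On the falling limb, Q drops from 120 to 72 cfs between t = 12:30 and t = 16:30 (Δt = 4 h).
k = −Δt / ln(Q₂/Q₁) = −4 / ln(72/120) = 7.83 h.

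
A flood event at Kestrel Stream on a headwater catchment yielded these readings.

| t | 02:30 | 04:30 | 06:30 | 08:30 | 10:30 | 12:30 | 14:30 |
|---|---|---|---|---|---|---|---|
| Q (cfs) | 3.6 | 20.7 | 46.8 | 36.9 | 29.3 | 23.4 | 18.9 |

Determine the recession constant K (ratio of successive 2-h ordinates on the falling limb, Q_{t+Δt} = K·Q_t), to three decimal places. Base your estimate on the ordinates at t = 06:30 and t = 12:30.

Using the recession-limb readings at t = 06:30 and t = 12:30: Q falls from 46.8 to 23.4 cfs over 3 intervals.
K = (Q₂/Q₁)^(1/3) = (23.4/46.8)^(1/3) = 0.794.

K ≈ 0.794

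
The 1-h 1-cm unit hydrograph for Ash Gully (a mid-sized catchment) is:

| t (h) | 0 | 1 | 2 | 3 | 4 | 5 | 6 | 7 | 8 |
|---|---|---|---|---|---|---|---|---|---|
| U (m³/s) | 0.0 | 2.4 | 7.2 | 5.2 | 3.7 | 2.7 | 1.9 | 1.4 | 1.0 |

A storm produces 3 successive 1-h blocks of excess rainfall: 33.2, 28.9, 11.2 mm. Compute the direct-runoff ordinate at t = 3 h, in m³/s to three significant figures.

Q ≈ 40.8 m³/s

By discrete convolution, Q_j = Σ (P_i / 10 mm) · U_{j−i}.
At t = 3 h (j=3): Q = (33.2/10)·5.2 + (28.9/10)·7.2 + (11.2/10)·2.4 = 40.8 m³/s.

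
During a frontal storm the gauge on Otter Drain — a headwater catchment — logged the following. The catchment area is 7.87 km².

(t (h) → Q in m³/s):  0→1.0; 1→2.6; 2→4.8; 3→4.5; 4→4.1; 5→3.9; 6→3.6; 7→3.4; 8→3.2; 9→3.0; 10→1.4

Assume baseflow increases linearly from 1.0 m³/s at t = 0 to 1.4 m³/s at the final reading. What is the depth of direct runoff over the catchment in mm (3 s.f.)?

d ≈ 10.2 mm

Direct runoff: 0.00, 1.56, 3.72, 3.38, 2.94, 2.70, 2.36, 2.12, 1.88, 1.64, 0.00 m³/s; ΣQ_DR = 22.30 m³/s.
V = ΣQ_DR · Δt = 22.30 × 3600 s = 80280 m³.
Over A = 7.87 km², depth = V / A = 10.2 mm.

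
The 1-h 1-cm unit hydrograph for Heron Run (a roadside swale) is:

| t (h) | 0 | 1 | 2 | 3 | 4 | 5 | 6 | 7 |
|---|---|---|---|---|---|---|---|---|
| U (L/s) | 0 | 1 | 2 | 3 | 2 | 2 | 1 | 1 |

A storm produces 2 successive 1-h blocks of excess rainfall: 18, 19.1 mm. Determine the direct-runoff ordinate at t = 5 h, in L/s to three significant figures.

By discrete convolution, Q_j = Σ (P_i / 10 mm) · U_{j−i}.
At t = 5 h (j=5): Q = (18/10)·2 + (19.1/10)·2 = 7.42 L/s.

Q ≈ 7.42 L/s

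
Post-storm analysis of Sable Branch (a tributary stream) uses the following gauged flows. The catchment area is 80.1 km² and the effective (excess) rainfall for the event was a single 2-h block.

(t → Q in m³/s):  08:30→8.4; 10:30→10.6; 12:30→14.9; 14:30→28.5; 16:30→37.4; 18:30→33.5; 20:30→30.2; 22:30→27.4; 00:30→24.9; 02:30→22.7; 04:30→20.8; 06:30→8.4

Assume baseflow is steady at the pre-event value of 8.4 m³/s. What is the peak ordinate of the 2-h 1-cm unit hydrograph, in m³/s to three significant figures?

U_p ≈ 19.3 m³/s

Direct runoff: 0.0, 2.2, 6.5, 20.1, 29.0, 25.1, 21.8, 19.0, 16.5, 14.3, 12.4, 0.0 m³/s; ΣQ_DR = 166.9 m³/s, peak = 29.0 m³/s.
Runoff depth d = ΣQ_DR·Δt / A = 166.9 × 7200 / (80.1 km²) = 15.00 mm.
The 1-cm UH is the DRH scaled by (10 mm)/d, so U_p = 29.0 × 10/15.00 = 19.3 m³/s.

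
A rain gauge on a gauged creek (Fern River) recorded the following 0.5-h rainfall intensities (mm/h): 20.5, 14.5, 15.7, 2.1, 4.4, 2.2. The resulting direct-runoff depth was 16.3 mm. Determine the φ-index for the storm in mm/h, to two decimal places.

Only the 3 blocks with intensity above φ contribute runoff: 20.5, 14.5, 15.7 mm/h.
Σ(I−φ)·Δt = d  ⇒  (20.5+14.5+15.7 − 3φ)·0.5 = 16.3
φ = (50.70 − 16.3/0.5) / 3 = 6.03 mm/h.

φ ≈ 6.03 mm/h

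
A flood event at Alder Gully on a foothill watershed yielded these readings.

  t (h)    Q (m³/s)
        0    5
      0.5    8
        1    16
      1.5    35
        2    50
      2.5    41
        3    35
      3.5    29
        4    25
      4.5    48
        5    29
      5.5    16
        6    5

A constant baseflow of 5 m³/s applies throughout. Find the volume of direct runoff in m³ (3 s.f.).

Direct-runoff ordinates (Q − Q_b): 0.0, 3.0, 11.0, 30.0, 45.0, 36.0, 30.0, 24.0, 20.0, 43.0, 24.0, 11.0, 0.0 m³/s.
ΣQ_DR = 277.0 m³/s.
With Δt = 0.5 h = 1800 s, V = ΣQ_DR · Δt = 277.0 × 1800 = 4.99 × 10^5 m³.

V ≈ 4.99 × 10^5 m³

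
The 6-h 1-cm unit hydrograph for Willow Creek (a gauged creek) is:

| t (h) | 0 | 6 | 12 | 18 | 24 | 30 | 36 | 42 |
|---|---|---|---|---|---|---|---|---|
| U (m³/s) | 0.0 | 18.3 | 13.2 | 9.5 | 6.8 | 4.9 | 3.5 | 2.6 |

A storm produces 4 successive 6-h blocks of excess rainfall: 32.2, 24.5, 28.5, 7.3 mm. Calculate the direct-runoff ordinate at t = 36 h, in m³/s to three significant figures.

By discrete convolution, Q_j = Σ (P_i / 10 mm) · U_{j−i}.
At t = 36 h (j=6): Q = (32.2/10)·3.5 + (24.5/10)·4.9 + (28.5/10)·6.8 + (7.3/10)·9.5 = 49.6 m³/s.

Q ≈ 49.6 m³/s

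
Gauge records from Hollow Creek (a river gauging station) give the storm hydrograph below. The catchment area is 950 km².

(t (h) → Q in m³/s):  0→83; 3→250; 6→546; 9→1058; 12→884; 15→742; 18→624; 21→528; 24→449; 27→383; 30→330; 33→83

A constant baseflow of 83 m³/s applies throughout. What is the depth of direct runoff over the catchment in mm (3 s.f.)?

d ≈ 56.4 mm

Direct runoff: 0.0, 167.0, 463.0, 975.0, 801.0, 659.0, 541.0, 445.0, 366.0, 300.0, 247.0, 0.0 m³/s; ΣQ_DR = 4964 m³/s.
V = ΣQ_DR · Δt = 4964 × 10800 s = 5.361 × 10^7 m³.
Over A = 950 km², depth = V / A = 56.4 mm.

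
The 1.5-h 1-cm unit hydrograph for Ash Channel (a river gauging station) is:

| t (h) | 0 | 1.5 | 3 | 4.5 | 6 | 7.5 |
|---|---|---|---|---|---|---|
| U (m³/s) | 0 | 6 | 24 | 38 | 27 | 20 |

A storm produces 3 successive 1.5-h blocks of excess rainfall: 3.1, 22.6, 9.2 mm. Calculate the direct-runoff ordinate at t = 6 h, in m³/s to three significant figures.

By discrete convolution, Q_j = Σ (P_i / 10 mm) · U_{j−i}.
At t = 6 h (j=4): Q = (3.1/10)·27 + (22.6/10)·38 + (9.2/10)·24 = 116 m³/s.

Q ≈ 116 m³/s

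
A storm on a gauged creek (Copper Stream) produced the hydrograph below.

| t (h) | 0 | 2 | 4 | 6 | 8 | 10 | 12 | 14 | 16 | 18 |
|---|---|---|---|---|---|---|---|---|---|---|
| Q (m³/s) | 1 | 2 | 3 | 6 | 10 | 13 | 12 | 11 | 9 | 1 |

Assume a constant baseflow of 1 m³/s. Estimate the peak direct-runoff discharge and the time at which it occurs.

Subtracting baseflow gives direct-runoff ordinates: 0.0, 1.0, 2.0, 5.0, 9.0, 12.0, 11.0, 10.0, 8.0, 0.0 m³/s.
The maximum is 12.0 m³/s, occurring at the reading for t = 10 h.

Q_p = 12.0 m³/s at t = 10 h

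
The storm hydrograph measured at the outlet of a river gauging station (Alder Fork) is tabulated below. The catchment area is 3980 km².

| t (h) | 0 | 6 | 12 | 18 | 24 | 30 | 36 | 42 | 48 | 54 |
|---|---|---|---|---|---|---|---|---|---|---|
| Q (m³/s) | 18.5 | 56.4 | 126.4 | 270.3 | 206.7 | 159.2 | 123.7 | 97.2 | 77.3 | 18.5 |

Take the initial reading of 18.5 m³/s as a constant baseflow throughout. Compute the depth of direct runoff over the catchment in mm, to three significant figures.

Direct runoff: 0.0, 37.9, 107.9, 251.8, 188.2, 140.7, 105.2, 78.7, 58.8, 0.0 m³/s; ΣQ_DR = 969.2 m³/s.
V = ΣQ_DR · Δt = 969.2 × 21600 s = 2.093 × 10^7 m³.
Over A = 3980 km², depth = V / A = 5.26 mm.

d ≈ 5.26 mm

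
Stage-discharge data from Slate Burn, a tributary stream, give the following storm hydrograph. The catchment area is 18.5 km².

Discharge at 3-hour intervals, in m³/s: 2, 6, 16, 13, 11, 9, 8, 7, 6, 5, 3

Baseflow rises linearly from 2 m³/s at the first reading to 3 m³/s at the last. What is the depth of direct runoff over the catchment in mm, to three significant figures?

Direct runoff: 0.00, 3.90, 13.80, 10.70, 8.60, 6.50, 5.40, 4.30, 3.20, 2.10, 0.00 m³/s; ΣQ_DR = 58.50 m³/s.
V = ΣQ_DR · Δt = 58.50 × 10800 s = 6.318 × 10^5 m³.
Over A = 18.5 km², depth = V / A = 34.2 mm.

d ≈ 34.2 mm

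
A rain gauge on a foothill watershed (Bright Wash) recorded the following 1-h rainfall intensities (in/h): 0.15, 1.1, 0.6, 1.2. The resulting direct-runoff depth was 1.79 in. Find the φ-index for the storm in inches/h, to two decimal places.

φ ≈ 0.37 in/h

Only the 3 blocks with intensity above φ contribute runoff: 1.1, 0.6, 1.2 in/h.
Σ(I−φ)·Δt = d  ⇒  (1.1+0.6+1.2 − 3φ)·1 = 1.79
φ = (2.900 − 1.79/1) / 3 = 0.37 in/h.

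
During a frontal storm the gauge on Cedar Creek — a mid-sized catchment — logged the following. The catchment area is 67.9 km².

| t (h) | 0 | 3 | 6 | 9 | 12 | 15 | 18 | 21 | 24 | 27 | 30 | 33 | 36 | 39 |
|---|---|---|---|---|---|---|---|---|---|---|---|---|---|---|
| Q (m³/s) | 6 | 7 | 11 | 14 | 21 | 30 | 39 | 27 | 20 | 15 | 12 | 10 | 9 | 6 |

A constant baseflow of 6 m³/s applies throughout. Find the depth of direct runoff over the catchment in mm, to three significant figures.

Direct runoff: 0.0, 1.0, 5.0, 8.0, 15.0, 24.0, 33.0, 21.0, 14.0, 9.0, 6.0, 4.0, 3.0, 0.0 m³/s; ΣQ_DR = 143.0 m³/s.
V = ΣQ_DR · Δt = 143.0 × 10800 s = 1.544 × 10^6 m³.
Over A = 67.9 km², depth = V / A = 22.7 mm.

d ≈ 22.7 mm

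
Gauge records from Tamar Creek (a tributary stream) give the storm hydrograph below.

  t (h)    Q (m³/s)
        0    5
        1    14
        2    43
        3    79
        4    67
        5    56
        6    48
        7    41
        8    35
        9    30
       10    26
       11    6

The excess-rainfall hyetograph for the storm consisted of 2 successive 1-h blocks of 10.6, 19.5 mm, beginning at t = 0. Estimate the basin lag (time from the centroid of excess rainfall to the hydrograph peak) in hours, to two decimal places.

Centroid of excess rainfall: t_c = Σ P_i·t̄_i / ΣP_i = 1.1478 h (block centres at 0.5, 1.5 h).
Hydrograph peak occurs at t = 3 h, so basin lag t_L = 3 − 1.1478 = 1.85 h.

t_L ≈ 1.85 h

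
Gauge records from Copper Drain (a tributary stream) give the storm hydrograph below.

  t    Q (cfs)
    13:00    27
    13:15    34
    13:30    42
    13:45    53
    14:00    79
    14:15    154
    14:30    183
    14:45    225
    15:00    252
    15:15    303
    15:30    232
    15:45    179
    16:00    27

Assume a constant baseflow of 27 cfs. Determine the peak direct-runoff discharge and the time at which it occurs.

Q_p = 276.0 cfs at t = 15:15

Subtracting baseflow gives direct-runoff ordinates: 0.0, 7.0, 15.0, 26.0, 52.0, 127.0, 156.0, 198.0, 225.0, 276.0, 205.0, 152.0, 0.0 cfs.
The maximum is 276.0 cfs, occurring at the reading for t = 15:15.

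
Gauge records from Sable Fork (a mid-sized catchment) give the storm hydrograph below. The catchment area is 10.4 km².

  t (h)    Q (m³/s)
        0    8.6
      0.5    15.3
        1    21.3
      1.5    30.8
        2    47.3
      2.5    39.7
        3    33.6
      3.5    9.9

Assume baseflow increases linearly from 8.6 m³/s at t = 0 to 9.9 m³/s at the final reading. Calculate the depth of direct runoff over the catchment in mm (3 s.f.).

d ≈ 22.9 mm

Direct runoff: 0.00, 6.51, 12.33, 21.64, 37.96, 30.17, 23.89, 0.00 m³/s; ΣQ_DR = 132.5 m³/s.
V = ΣQ_DR · Δt = 132.5 × 1800 s = 2.385 × 10^5 m³.
Over A = 10.4 km², depth = V / A = 22.9 mm.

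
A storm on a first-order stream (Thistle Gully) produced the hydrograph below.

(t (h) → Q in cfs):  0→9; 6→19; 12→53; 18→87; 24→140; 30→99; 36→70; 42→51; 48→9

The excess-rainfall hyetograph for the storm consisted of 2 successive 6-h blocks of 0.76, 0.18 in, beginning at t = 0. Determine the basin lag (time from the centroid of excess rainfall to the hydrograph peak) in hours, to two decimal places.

Centroid of excess rainfall: t_c = Σ P_i·t̄_i / ΣP_i = 4.1489 h (block centres at 3, 9 h).
Hydrograph peak occurs at t = 24 h, so basin lag t_L = 24 − 4.1489 = 19.85 h.

t_L ≈ 19.85 h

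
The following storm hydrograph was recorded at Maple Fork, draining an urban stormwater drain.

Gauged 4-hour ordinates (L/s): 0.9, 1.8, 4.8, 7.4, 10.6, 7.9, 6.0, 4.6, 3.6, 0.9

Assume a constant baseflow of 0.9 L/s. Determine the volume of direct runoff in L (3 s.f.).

Direct-runoff ordinates (Q − Q_b): 0.0, 0.9, 3.9, 6.5, 9.7, 7.0, 5.1, 3.7, 2.7, 0.0 L/s.
ΣQ_DR = 39.50 L/s.
With Δt = 4 h = 14400 s, V = ΣQ_DR · Δt = 39.50 × 14400 = 5.69 × 10^5 L.

V ≈ 5.69 × 10^5 L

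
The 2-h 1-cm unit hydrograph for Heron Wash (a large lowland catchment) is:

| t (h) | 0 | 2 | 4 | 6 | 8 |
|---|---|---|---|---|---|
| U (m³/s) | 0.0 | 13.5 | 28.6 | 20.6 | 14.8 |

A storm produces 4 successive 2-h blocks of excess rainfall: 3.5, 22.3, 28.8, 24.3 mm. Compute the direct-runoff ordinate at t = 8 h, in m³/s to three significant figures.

By discrete convolution, Q_j = Σ (P_i / 10 mm) · U_{j−i}.
At t = 8 h (j=4): Q = (3.5/10)·14.8 + (22.3/10)·20.6 + (28.8/10)·28.6 + (24.3/10)·13.5 = 166 m³/s.

Q ≈ 166 m³/s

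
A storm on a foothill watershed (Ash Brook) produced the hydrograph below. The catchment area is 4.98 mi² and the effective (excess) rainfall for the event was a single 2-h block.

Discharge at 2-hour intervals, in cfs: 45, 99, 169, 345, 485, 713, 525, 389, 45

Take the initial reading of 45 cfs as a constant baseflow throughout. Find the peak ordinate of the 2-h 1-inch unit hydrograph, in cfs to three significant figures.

U_p ≈ 445 cfs

Direct runoff: 0.0, 54.0, 124.0, 300.0, 440.0, 668.0, 480.0, 344.0, 0.0 cfs; ΣQ_DR = 2410 cfs, peak = 668.0 cfs.
Runoff depth d = ΣQ_DR·Δt / A = 2410 × 7200 / (4.98 mi²) = 1.500 in.
The 1-inch UH is the DRH scaled by (1 in)/d, so U_p = 668.0 × 1/1.500 = 445 cfs.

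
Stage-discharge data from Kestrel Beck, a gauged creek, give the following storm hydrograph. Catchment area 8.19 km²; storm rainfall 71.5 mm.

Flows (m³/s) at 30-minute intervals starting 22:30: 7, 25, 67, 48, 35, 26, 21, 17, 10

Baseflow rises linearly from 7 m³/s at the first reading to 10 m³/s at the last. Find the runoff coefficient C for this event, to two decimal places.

ΣQ_DR = 179.5 m³/s; V = ΣQ_DR·Δt = 3.231 × 10^5 m³.
Runoff depth d = V / A = 39.45 mm.
C = d / P = 39.45 / 71.5 = 0.55.

C ≈ 0.55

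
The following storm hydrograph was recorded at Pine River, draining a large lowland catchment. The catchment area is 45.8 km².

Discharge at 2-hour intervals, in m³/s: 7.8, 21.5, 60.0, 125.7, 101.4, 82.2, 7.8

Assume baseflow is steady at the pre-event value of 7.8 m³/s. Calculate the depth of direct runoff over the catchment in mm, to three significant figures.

d ≈ 55.3 mm

Direct runoff: 0.0, 13.7, 52.2, 117.9, 93.6, 74.4, 0.0 m³/s; ΣQ_DR = 351.8 m³/s.
V = ΣQ_DR · Δt = 351.8 × 7200 s = 2.533 × 10^6 m³.
Over A = 45.8 km², depth = V / A = 55.3 mm.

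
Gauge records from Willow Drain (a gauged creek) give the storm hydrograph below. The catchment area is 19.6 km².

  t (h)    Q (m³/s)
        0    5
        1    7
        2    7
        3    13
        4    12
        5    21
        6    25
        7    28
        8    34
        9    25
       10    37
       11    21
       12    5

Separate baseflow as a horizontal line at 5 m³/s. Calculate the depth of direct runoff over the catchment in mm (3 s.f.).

d ≈ 32.1 mm

Direct runoff: 0.0, 2.0, 2.0, 8.0, 7.0, 16.0, 20.0, 23.0, 29.0, 20.0, 32.0, 16.0, 0.0 m³/s; ΣQ_DR = 175.0 m³/s.
V = ΣQ_DR · Δt = 175.0 × 3600 s = 6.300 × 10^5 m³.
Over A = 19.6 km², depth = V / A = 32.1 mm.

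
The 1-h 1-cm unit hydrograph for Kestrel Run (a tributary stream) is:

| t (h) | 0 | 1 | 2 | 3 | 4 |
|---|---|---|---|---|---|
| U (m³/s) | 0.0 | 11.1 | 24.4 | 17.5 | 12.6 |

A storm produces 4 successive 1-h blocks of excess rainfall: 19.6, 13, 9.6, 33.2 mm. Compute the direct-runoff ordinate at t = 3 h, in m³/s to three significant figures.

Q ≈ 76.7 m³/s

By discrete convolution, Q_j = Σ (P_i / 10 mm) · U_{j−i}.
At t = 3 h (j=3): Q = (19.6/10)·17.5 + (13/10)·24.4 + (9.6/10)·11.1 + (33.2/10)·0.0 = 76.7 m³/s.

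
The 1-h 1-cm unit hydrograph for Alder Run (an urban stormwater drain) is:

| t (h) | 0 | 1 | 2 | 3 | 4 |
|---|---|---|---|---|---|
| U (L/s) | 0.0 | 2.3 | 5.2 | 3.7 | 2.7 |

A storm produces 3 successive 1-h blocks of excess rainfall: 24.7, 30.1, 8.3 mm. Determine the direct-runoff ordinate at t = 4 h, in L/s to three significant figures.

Q ≈ 22.1 L/s

By discrete convolution, Q_j = Σ (P_i / 10 mm) · U_{j−i}.
At t = 4 h (j=4): Q = (24.7/10)·2.7 + (30.1/10)·3.7 + (8.3/10)·5.2 = 22.1 L/s.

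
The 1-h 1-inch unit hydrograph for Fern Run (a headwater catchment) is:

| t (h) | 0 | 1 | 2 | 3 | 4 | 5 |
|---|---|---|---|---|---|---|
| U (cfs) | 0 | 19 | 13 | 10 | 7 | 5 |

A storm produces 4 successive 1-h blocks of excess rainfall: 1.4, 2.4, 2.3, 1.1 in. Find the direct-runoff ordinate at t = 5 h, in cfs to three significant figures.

Q ≈ 61.1 cfs

By discrete convolution, Q_j = Σ (P_i / 1 in) · U_{j−i}.
At t = 5 h (j=5): Q = (1.4/1)·5 + (2.4/1)·7 + (2.3/1)·10 + (1.1/1)·13 = 61.1 cfs.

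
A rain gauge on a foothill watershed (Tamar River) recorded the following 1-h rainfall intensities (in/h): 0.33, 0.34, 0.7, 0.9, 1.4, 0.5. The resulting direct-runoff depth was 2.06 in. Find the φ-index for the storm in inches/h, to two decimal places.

Only the 4 blocks with intensity above φ contribute runoff: 0.7, 0.9, 1.4, 0.5 in/h.
Σ(I−φ)·Δt = d  ⇒  (0.7+0.9+1.4+0.5 − 4φ)·1 = 2.06
φ = (3.500 − 2.06/1) / 4 = 0.36 in/h.

φ ≈ 0.36 in/h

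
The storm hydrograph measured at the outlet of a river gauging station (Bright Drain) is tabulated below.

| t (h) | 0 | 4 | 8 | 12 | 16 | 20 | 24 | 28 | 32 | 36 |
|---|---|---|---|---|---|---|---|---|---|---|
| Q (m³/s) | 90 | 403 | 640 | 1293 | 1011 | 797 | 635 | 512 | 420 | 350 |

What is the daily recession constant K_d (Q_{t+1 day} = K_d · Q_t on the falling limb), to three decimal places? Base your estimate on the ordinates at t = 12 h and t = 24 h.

K_d ≈ 0.241

Between t = 12 h and t = 24 h the flow falls from 1293 to 635 m³/s over 3×4 h = 12 h.
Per-interval ratio K = (635/1293)^(1/3) = 0.7890; K_d = K^(24/4) = 0.241.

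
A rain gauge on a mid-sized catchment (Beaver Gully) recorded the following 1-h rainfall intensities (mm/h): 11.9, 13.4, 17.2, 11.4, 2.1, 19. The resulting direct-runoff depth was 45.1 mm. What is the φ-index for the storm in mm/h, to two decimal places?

φ ≈ 5.56 mm/h

Only the 5 blocks with intensity above φ contribute runoff: 11.9, 13.4, 17.2, 11.4, 19 mm/h.
Σ(I−φ)·Δt = d  ⇒  (11.9+13.4+17.2+11.4+19 − 5φ)·1 = 45.1
φ = (72.90 − 45.1/1) / 5 = 5.56 mm/h.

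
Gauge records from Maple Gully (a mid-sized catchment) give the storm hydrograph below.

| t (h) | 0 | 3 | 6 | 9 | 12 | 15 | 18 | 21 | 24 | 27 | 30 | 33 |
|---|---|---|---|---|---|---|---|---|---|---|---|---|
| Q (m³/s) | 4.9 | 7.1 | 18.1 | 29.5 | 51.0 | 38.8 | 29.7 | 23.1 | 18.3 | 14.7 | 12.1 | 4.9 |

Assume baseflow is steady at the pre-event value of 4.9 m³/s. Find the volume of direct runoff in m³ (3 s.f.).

Direct-runoff ordinates (Q − Q_b): 0.0, 2.2, 13.2, 24.6, 46.1, 33.9, 24.8, 18.2, 13.4, 9.8, 7.2, 0.0 m³/s.
ΣQ_DR = 193.4 m³/s.
With Δt = 3 h = 10800 s, V = ΣQ_DR · Δt = 193.4 × 10800 = 2.09 × 10^6 m³.

V ≈ 2.09 × 10^6 m³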